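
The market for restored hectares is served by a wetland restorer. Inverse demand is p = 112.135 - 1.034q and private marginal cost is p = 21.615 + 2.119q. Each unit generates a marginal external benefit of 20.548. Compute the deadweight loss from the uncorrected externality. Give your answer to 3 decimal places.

Market equilibrium (private): 21.615 + 2.119q = 112.135 - 1.034q → q_m = 28.7092.
Social marginal cost = private MC − MEB = 1.067 + 2.119q.
Set SMC = demand: 1.067 + 2.119q = 112.135 - 1.034q → q* = 35.2261.
The loss is the area between SMC and demand from q* to q_m; with linear curves that's a triangle of height MEB(q_m).
DWL = ½ × 6.5169 × 20.5480 = 66.9546.

DWL = 66.955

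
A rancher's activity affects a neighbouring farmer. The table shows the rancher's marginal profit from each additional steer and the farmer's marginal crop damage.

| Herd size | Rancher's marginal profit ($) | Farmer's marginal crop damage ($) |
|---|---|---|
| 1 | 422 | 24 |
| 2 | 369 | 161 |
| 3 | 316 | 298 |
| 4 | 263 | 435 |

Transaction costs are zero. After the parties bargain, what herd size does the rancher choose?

Bargaining reaches the level where marginal profit last exceeds marginal crop damage.
That holds through level 3 (316 ≥ 298) but not at 4 (263 < 435).

3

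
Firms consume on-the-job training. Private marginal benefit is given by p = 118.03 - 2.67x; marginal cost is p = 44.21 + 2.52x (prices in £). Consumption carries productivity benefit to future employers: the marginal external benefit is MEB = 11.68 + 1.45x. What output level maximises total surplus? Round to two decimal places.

x* = 22.86

Social marginal benefit = demand + MEB = 129.71 - 1.22x.
Set SMB = MC: 129.71 - 1.22x = 44.21 + 2.52x → x* = 22.8610.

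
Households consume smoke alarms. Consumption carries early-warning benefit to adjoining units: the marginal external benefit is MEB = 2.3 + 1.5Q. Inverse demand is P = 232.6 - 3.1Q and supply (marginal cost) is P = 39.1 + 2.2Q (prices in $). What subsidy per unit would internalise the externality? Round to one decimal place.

Social marginal benefit = demand + MEB = 234.9 - 1.6Q.
Set SMB = MC: 234.9 - 1.6Q = 39.1 + 2.2Q → Q* = 51.5263.
The Pigouvian subsidy equals MEB at Q*: 2.3 + 1.5×51.5263 = 79.5895.

subsidy = $79.6 per unit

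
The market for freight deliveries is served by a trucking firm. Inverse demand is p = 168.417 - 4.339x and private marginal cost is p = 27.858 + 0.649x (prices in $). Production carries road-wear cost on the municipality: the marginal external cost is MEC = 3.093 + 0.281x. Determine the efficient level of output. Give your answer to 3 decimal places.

Social marginal cost = private MC + MEC = 30.951 + 0.930x.
Set SMC = demand: 30.951 + 0.930x = 168.417 - 4.339x → x* = 26.0896.

x* = 26.090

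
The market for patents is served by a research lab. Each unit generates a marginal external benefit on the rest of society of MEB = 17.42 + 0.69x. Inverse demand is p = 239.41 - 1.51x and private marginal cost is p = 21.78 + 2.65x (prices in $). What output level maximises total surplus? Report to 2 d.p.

x* = 67.74

Social marginal cost = private MC − MEB = 4.36 + 1.96x.
Set SMC = demand: 4.36 + 1.96x = 239.41 - 1.51x → x* = 67.7378.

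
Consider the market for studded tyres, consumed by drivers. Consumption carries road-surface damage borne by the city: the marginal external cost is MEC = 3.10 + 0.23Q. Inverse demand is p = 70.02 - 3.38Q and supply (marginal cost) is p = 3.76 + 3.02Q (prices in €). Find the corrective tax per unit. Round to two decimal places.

Social marginal benefit = demand − MEC = 66.92 - 3.61Q.
Set SMB = MC: 66.92 - 3.61Q = 3.76 + 3.02Q → Q* = 9.5264.
The Pigouvian tax equals MEC at Q*: 3.10 + 0.23×9.5264 = 5.2911.

tax = €5.29 per unit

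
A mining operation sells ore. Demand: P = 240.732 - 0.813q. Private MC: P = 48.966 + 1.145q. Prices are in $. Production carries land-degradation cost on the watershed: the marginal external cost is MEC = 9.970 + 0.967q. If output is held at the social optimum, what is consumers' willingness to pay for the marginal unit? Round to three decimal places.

Social marginal cost = private MC + MEC = 58.936 + 2.112q.
Set SMC = demand: 58.936 + 2.112q = 240.732 - 0.813q → q* = 62.1525.
Consumer price on the demand curve at q*: 240.732 − 0.813×62.1525 = 190.2020.

P = $190.202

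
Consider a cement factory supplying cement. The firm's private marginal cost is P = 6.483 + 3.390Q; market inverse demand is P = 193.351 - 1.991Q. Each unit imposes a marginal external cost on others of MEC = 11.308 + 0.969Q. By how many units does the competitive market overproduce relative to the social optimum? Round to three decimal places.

Market equilibrium (private): 6.483 + 3.390Q = 193.351 - 1.991Q → Q_m = 34.7274.
Social marginal cost = private MC + MEC = 17.791 + 4.359Q.
Set SMC = demand: 17.791 + 4.359Q = 193.351 - 1.991Q → Q* = 27.6472.
Gap = |34.7274 − 27.6472| = 7.0802.

7.080 units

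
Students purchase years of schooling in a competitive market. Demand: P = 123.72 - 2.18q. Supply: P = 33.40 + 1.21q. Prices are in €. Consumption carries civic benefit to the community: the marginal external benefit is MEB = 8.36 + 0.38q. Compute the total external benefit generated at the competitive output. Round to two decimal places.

Market equilibrium (private): 33.40 + 1.21q = 123.72 - 2.18q → q_m = 26.6431.
Total external benefit = ∫₀^{q_m} (8.36 + 0.38q) dq = 8.36×26.6431 + ½×0.38×26.6431² = 357.6087.

€357.61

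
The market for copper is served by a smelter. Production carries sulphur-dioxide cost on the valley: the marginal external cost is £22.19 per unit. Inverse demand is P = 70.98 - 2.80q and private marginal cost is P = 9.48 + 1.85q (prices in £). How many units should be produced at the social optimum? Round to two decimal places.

q* = 8.45

Social marginal cost = private MC + MEC = 31.67 + 1.85q.
Set SMC = demand: 31.67 + 1.85q = 70.98 - 2.80q → q* = 8.4538.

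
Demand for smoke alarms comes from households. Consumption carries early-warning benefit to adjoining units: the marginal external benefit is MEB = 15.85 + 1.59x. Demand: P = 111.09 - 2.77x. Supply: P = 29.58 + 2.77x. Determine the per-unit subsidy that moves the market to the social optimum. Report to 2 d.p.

Social marginal benefit = demand + MEB = 126.94 - 1.18x.
Set SMB = MC: 126.94 - 1.18x = 29.58 + 2.77x → x* = 24.6481.
The Pigouvian subsidy equals MEB at x*: 15.85 + 1.59×24.6481 = 55.0405.

subsidy = 55.04 per unit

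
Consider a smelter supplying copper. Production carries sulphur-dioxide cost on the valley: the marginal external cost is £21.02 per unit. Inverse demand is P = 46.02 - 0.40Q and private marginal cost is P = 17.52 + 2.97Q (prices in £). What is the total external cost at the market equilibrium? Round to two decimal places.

£177.77

Market equilibrium (private): 17.52 + 2.97Q = 46.02 - 0.40Q → Q_m = 8.4570.
Total external cost = MEC × Q_m = 21.02 × 8.4570 = 177.7661.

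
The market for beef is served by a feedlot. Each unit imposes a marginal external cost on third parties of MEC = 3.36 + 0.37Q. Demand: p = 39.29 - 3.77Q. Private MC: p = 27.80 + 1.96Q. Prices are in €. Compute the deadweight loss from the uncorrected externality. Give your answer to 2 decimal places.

DWL = €1.38

Market equilibrium (private): 27.80 + 1.96Q = 39.29 - 3.77Q → Q_m = 2.0052.
Social marginal cost = private MC + MEC = 31.16 + 2.33Q.
Set SMC = demand: 31.16 + 2.33Q = 39.29 - 3.77Q → Q* = 1.3328.
The welfare-loss triangle has base |Q_m − Q*| and height MEC(Q_m) (the vertical gap between SMC and demand is zero at Q* and MEC at Q_m).
DWL = ½ × 0.6724 × 4.1019 = 1.3791.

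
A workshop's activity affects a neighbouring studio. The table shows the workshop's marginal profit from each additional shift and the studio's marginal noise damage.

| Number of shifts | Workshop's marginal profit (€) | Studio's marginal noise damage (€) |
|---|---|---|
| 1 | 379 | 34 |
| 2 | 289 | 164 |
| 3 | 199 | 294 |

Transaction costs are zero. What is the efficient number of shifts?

2

Bargaining reaches the level where marginal profit last exceeds marginal noise damage.
That holds through level 2 (289 ≥ 164) but not at 3 (199 < 294).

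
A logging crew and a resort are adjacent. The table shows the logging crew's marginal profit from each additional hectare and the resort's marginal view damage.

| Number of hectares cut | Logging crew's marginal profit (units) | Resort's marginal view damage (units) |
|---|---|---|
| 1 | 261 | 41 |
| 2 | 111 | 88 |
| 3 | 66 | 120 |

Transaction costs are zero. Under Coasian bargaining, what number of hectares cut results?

2

Bargaining reaches the level where marginal profit last exceeds marginal view damage.
That holds through level 2 (111 ≥ 88) but not at 3 (66 < 120).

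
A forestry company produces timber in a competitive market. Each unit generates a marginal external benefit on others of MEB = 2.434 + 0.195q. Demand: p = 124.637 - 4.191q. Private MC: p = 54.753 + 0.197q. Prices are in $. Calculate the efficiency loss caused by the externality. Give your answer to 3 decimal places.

Market equilibrium (private): 54.753 + 0.197q = 124.637 - 4.191q → q_m = 15.9262.
Social marginal cost = private MC − MEB = 52.319 + 0.002q.
Set SMC = demand: 52.319 + 0.002q = 124.637 - 4.191q → q* = 17.2473.
The loss is the area between SMC and demand from q* to q_m; with linear curves that's a triangle of height MEB(q_m).
DWL = ½ × 1.3211 × 5.5396 = 3.6592.

DWL = $3.659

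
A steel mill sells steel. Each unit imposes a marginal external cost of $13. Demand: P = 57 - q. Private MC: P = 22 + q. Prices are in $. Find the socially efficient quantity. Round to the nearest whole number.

q* = 11

Social marginal cost = private MC + MEC = 35 + q.
Set SMC = demand: 35 + q = 57 - q → q* = 11.0000.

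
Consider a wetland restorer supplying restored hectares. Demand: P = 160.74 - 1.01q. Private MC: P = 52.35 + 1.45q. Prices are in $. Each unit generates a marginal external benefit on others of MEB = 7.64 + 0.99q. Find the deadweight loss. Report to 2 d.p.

Market equilibrium (private): 52.35 + 1.45q = 160.74 - 1.01q → q_m = 44.0610.
Social marginal cost = private MC − MEB = 44.71 + 0.46q.
Set SMC = demand: 44.71 + 0.46q = 160.74 - 1.01q → q* = 78.9320.
The loss is the area between SMC and demand from q* to q_m; with linear curves that's a triangle of height MEB(q_m).
DWL = ½ × 34.8710 × 51.2604 = 893.7507.

DWL = $893.75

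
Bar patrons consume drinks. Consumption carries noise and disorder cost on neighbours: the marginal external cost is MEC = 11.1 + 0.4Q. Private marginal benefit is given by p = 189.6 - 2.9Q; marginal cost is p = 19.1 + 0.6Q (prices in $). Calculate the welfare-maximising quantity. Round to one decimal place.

Social marginal benefit = demand − MEC = 178.5 - 3.3Q.
Set SMB = MC: 178.5 - 3.3Q = 19.1 + 0.6Q → Q* = 40.8718.

Q* = 40.9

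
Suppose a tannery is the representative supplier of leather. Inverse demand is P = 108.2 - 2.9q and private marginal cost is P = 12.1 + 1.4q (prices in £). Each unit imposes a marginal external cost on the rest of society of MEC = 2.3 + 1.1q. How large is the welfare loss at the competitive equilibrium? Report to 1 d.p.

DWL = £66.9

Market equilibrium (private): 12.1 + 1.4q = 108.2 - 2.9q → q_m = 22.3488.
Social marginal cost = private MC + MEC = 14.4 + 2.5q.
Set SMC = demand: 14.4 + 2.5q = 108.2 - 2.9q → q* = 17.3704.
The loss is the area between SMC and demand from q* to q_m; with linear curves that's a triangle of height MEC(q_m).
DWL = ½ × 4.9784 × 26.8837 = 66.9189.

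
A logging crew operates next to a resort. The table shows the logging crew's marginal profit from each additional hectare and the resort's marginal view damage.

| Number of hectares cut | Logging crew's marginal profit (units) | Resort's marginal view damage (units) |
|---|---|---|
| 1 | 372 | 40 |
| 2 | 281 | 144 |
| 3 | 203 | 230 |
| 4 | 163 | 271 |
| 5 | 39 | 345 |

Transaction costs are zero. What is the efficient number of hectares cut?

2

Bargaining reaches the level where marginal profit last exceeds marginal view damage.
That holds through level 2 (281 ≥ 144) but not at 3 (203 < 230).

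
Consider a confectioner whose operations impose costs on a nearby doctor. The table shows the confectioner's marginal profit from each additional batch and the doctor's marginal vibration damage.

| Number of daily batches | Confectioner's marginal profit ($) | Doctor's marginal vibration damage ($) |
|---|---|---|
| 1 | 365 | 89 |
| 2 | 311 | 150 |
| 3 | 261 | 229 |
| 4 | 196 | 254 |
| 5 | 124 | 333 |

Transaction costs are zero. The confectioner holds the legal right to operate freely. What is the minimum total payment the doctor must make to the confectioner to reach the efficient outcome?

Left alone the confectioner would choose level 5 (marginal profit stays positive).
Efficient level: k* = 3 (marginal profit ≥ marginal vibration damage through 3).
The doctor must at least cover the confectioner's forgone profit from cutting 5→3: 196 + 124 = 320.

$320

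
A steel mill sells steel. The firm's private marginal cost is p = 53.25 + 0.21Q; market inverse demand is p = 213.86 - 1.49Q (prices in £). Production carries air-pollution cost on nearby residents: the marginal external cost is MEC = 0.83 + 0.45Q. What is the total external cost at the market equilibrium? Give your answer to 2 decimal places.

Market equilibrium (private): 53.25 + 0.21Q = 213.86 - 1.49Q → Q_m = 94.4765.
Total external cost = ∫₀^{Q_m} (0.83 + 0.45Q) dQ = 0.83×94.4765 + ½×0.45×94.4765² = 2086.7225.

£2086.72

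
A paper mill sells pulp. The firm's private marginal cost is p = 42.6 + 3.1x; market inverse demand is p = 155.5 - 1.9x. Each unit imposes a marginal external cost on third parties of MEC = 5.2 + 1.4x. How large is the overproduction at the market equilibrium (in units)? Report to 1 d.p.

5.8 units

Market equilibrium (private): 42.6 + 3.1x = 155.5 - 1.9x → x_m = 22.5800.
Social marginal cost = private MC + MEC = 47.8 + 4.5x.
Set SMC = demand: 47.8 + 4.5x = 155.5 - 1.9x → x* = 16.8281.
Gap = |22.5800 − 16.8281| = 5.7519.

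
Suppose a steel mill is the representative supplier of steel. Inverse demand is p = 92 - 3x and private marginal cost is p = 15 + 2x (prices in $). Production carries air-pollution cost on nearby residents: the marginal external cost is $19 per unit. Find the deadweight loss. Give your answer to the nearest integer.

DWL = $36

Market equilibrium (private): 15 + 2x = 92 - 3x → x_m = 15.4000.
Social marginal cost = private MC + MEC = 34 + 2x.
Set SMC = demand: 34 + 2x = 92 - 3x → x* = 11.6000.
Height of the DWL triangle at x_m is SMC(x_m) − demand(x_m) = MEC(x_m) = 19.0000.
DWL = ½ × 3.8000 × 19.0000 = 36.1000.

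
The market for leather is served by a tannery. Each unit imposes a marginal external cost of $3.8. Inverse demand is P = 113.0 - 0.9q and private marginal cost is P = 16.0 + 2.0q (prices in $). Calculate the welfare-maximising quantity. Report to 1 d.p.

q* = 32.1

Social marginal cost = private MC + MEC = 19.8 + 2.0q.
Set SMC = demand: 19.8 + 2.0q = 113.0 - 0.9q → q* = 32.1379.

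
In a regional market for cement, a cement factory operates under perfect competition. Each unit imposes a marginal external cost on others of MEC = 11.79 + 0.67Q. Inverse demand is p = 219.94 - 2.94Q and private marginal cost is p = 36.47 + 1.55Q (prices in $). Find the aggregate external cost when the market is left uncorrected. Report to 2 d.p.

Market equilibrium (private): 36.47 + 1.55Q = 219.94 - 2.94Q → Q_m = 40.8619.
Total external cost = ∫₀^{Q_m} (11.79 + 0.67Q) dQ = 11.79×40.8619 + ½×0.67×40.8619² = 1041.1096.

$1041.11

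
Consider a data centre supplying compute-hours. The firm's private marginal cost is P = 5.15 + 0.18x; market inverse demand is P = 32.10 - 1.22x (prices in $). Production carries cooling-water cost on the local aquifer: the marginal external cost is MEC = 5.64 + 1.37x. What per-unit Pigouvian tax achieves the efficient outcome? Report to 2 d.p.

Social marginal cost = private MC + MEC = 10.79 + 1.55x.
Set SMC = demand: 10.79 + 1.55x = 32.10 - 1.22x → x* = 7.6931.
The Pigouvian tax equals MEC at x*: 5.64 + 1.37×7.6931 = 16.1795.

tax = $16.18 per unit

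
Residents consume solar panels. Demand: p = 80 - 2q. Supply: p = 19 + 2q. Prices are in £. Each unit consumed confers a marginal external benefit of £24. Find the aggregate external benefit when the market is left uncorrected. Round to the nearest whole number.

£366

Market equilibrium (private): 19 + 2q = 80 - 2q → q_m = 15.2500.
Total external benefit = MEB × q_m = 24 × 15.2500 = 366.0000.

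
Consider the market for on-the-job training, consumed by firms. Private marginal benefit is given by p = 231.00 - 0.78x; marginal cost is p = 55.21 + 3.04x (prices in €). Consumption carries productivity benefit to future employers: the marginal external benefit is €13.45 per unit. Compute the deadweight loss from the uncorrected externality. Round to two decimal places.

Market equilibrium (private): 55.21 + 3.04x = 231.00 - 0.78x → x_m = 46.0183.
Social marginal benefit = demand + MEB = 244.45 - 0.78x.
Set SMB = MC: 244.45 - 0.78x = 55.21 + 3.04x → x* = 49.5393.
The welfare-loss triangle has base |x_m − x*| and height MEB(x_m) (the vertical gap between SMB and MC is zero at x* and MEB at x_m).
DWL = ½ × 3.5210 × 13.4500 = 23.6787.

DWL = €23.68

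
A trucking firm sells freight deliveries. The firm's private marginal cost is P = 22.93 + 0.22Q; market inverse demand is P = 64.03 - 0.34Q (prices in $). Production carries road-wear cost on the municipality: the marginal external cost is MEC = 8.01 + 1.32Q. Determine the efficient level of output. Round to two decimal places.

Q* = 17.60

Social marginal cost = private MC + MEC = 30.94 + 1.54Q.
Set SMC = demand: 30.94 + 1.54Q = 64.03 - 0.34Q → Q* = 17.6011.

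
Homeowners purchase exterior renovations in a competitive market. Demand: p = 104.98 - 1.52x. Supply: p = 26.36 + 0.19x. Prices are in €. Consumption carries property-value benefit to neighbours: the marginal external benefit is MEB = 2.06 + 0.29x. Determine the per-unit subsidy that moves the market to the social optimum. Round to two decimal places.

Social marginal benefit = demand + MEB = 107.04 - 1.23x.
Set SMB = MC: 107.04 - 1.23x = 26.36 + 0.19x → x* = 56.8169.
The Pigouvian subsidy equals MEB at x*: 2.06 + 0.29×56.8169 = 18.5369.

subsidy = €18.54 per unit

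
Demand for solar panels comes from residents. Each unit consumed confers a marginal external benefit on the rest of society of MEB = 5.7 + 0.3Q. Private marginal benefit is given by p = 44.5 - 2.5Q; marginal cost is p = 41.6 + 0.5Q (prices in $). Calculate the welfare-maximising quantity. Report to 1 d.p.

Social marginal benefit = demand + MEB = 50.2 - 2.2Q.
Set SMB = MC: 50.2 - 2.2Q = 41.6 + 0.5Q → Q* = 3.1852.

Q* = 3.2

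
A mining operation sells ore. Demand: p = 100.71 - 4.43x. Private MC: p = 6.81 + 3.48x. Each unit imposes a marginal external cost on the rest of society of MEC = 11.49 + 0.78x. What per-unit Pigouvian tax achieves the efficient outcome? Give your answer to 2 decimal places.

tax = 18.89 per unit

Social marginal cost = private MC + MEC = 18.30 + 4.26x.
Set SMC = demand: 18.30 + 4.26x = 100.71 - 4.43x → x* = 9.4833.
The Pigouvian tax equals MEC at x*: 11.49 + 0.78×9.4833 = 18.8870.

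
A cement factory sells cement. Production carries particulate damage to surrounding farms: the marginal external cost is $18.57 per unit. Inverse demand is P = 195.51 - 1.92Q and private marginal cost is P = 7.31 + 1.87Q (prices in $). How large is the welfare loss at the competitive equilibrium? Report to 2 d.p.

DWL = $45.49

Market equilibrium (private): 7.31 + 1.87Q = 195.51 - 1.92Q → Q_m = 49.6570.
Social marginal cost = private MC + MEC = 25.88 + 1.87Q.
Set SMC = demand: 25.88 + 1.87Q = 195.51 - 1.92Q → Q* = 44.7573.
Between Q* and Q_m the wedge SMC − demand runs linearly from 0 to MEC(Q_m), so the loss is a triangle.
DWL = ½ × 4.8997 × 18.5700 = 45.4937.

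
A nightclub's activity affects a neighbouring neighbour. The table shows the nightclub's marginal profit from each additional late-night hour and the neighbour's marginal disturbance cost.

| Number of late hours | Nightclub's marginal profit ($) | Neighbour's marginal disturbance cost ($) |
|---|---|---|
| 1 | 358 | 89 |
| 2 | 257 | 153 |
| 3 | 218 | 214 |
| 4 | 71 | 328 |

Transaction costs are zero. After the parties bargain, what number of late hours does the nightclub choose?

3

Bargaining reaches the level where marginal profit last exceeds marginal disturbance cost.
That holds through level 3 (218 ≥ 214) but not at 4 (71 < 328).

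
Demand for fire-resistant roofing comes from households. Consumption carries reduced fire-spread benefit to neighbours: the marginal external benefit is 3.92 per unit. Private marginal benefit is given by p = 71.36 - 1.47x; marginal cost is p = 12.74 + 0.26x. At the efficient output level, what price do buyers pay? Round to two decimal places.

Social marginal benefit = demand + MEB = 75.28 - 1.47x.
Set SMB = MC: 75.28 - 1.47x = 12.74 + 0.26x → x* = 36.1503.
Consumer price on the demand curve at x*: 71.36 − 1.47×36.1503 = 18.2191.

P = 18.22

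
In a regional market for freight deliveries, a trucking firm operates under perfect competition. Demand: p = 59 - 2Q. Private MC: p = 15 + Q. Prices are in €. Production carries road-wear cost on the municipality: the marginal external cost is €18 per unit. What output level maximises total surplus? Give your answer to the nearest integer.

Q* = 9

Social marginal cost = private MC + MEC = 33 + Q.
Set SMC = demand: 33 + Q = 59 - 2Q → Q* = 8.6667.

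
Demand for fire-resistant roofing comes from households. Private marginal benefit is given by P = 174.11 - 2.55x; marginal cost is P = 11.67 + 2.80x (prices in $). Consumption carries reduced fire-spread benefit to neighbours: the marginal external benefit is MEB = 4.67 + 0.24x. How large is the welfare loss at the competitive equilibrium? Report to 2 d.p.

Market equilibrium (private): 11.67 + 2.80x = 174.11 - 2.55x → x_m = 30.3626.
Social marginal benefit = demand + MEB = 178.78 - 2.31x.
Set SMB = MC: 178.78 - 2.31x = 11.67 + 2.80x → x* = 32.7025.
Between x* and x_m the wedge SMB − MC runs linearly from 0 to MEB(x_m), so the loss is a triangle.
DWL = ½ × 2.3399 × 11.9570 = 13.9891.

DWL = $13.99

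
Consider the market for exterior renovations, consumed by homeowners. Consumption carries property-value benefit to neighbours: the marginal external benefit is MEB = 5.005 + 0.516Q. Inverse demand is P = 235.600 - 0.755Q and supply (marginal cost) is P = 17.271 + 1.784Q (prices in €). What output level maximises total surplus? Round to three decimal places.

Q* = 110.397

Social marginal benefit = demand + MEB = 240.605 - 0.239Q.
Set SMB = MC: 240.605 - 0.239Q = 17.271 + 1.784Q → Q* = 110.3974.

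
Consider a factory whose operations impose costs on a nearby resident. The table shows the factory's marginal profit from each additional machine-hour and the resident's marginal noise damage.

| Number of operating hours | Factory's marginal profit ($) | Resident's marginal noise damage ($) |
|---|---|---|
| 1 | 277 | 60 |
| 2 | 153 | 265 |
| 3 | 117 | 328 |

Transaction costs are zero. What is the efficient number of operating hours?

1

Bargaining reaches the level where marginal profit last exceeds marginal noise damage.
That holds through level 1 (277 ≥ 60) but not at 2 (153 < 265).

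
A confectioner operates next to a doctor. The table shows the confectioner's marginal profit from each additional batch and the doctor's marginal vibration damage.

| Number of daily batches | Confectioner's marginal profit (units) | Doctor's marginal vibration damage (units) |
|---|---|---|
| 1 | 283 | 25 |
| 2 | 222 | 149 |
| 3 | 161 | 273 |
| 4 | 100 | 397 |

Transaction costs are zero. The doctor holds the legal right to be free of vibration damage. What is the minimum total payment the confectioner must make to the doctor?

Efficient level: marginal profit ≥ marginal vibration damage through level 2, so k* = 2.
With the doctor holding the right, the confectioner must at least compensate total damage at k*: 25 + 149 = 174.

174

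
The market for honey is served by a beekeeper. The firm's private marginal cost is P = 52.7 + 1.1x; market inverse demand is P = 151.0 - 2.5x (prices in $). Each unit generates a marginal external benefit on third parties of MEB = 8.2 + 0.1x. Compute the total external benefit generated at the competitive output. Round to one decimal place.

Market equilibrium (private): 52.7 + 1.1x = 151.0 - 2.5x → x_m = 27.3056.
Total external benefit = ∫₀^{x_m} (8.2 + 0.1x) dx = 8.2×27.3056 + ½×0.1×27.3056² = 261.1857.

$261.2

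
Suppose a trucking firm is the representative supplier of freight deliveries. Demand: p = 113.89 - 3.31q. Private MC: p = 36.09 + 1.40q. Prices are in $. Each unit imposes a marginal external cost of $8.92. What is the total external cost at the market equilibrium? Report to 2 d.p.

$147.34

Market equilibrium (private): 36.09 + 1.40q = 113.89 - 3.31q → q_m = 16.5180.
Total external cost = MEC × q_m = 8.92 × 16.5180 = 147.3406.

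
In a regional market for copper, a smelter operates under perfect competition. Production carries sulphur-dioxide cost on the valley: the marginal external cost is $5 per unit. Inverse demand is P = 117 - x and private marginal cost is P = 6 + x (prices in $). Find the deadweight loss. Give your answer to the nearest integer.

DWL = $6

Market equilibrium (private): 6 + x = 117 - x → x_m = 55.5000.
Social marginal cost = private MC + MEC = 11 + x.
Set SMC = demand: 11 + x = 117 - x → x* = 53.0000.
Between x* and x_m the wedge SMC − demand runs linearly from 0 to MEC(x_m), so the loss is a triangle.
DWL = ½ × 2.5000 × 5.0000 = 6.2500.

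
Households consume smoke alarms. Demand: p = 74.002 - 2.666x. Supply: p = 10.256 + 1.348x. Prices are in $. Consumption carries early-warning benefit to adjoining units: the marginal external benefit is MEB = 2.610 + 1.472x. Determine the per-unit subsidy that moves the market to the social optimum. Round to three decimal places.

subsidy = $41.035 per unit

Social marginal benefit = demand + MEB = 76.612 - 1.194x.
Set SMB = MC: 76.612 - 1.194x = 10.256 + 1.348x → x* = 26.1039.
The Pigouvian subsidy equals MEB at x*: 2.610 + 1.472×26.1039 = 41.0349.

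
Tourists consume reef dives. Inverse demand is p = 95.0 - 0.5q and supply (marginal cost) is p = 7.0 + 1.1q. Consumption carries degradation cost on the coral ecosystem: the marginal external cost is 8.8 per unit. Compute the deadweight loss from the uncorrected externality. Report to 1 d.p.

Market equilibrium (private): 7.0 + 1.1q = 95.0 - 0.5q → q_m = 55.0000.
Social marginal benefit = demand − MEC = 86.2 - 0.5q.
Set SMB = MC: 86.2 - 0.5q = 7.0 + 1.1q → q* = 49.5000.
The welfare-loss triangle has base |q_m − q*| and height MEC(q_m) (the vertical gap between SMB and MC is zero at q* and MEC at q_m).
DWL = ½ × 5.5000 × 8.8000 = 24.2000.

DWL = 24.2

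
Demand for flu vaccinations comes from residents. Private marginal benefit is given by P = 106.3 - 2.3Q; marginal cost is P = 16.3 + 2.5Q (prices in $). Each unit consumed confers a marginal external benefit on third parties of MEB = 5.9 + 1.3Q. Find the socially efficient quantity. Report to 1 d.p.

Q* = 27.4

Social marginal benefit = demand + MEB = 112.2 - Q.
Set SMB = MC: 112.2 - Q = 16.3 + 2.5Q → Q* = 27.4000.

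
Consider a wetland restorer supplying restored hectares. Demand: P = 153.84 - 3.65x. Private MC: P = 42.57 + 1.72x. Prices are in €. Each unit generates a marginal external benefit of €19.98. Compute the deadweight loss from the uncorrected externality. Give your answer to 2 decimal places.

Market equilibrium (private): 42.57 + 1.72x = 153.84 - 3.65x → x_m = 20.7207.
Social marginal cost = private MC − MEB = 22.59 + 1.72x.
Set SMC = demand: 22.59 + 1.72x = 153.84 - 3.65x → x* = 24.4413.
Height of the DWL triangle at x_m is demand(x_m) − SMC(x_m) = MEB(x_m) = 19.9800.
DWL = ½ × 3.7206 × 19.9800 = 37.1688.

DWL = €37.17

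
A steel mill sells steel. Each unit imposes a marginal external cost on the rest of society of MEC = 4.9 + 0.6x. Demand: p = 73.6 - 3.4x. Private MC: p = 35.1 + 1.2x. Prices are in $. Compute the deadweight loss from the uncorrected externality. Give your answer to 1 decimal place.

Market equilibrium (private): 35.1 + 1.2x = 73.6 - 3.4x → x_m = 8.3696.
Social marginal cost = private MC + MEC = 40.0 + 1.8x.
Set SMC = demand: 40.0 + 1.8x = 73.6 - 3.4x → x* = 6.4615.
Height of the DWL triangle at x_m is SMC(x_m) − demand(x_m) = MEC(x_m) = 9.9217.
DWL = ½ × 1.9081 × 9.9217 = 9.4658.

DWL = $9.5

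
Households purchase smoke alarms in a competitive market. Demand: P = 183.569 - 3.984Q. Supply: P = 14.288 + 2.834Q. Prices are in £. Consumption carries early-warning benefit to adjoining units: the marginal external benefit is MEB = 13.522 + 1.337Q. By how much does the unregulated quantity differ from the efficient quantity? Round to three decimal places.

Market equilibrium (private): 14.288 + 2.834Q = 183.569 - 3.984Q → Q_m = 24.8285.
Social marginal benefit = demand + MEB = 197.091 - 2.647Q.
Set SMB = MC: 197.091 - 2.647Q = 14.288 + 2.834Q → Q* = 33.3521.
Gap = |24.8285 − 33.3521| = 8.5236.

8.524 units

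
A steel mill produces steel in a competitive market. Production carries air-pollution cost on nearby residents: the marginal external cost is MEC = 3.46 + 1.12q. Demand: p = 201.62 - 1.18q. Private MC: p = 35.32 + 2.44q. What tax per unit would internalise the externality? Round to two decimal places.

tax = 41.94 per unit

Social marginal cost = private MC + MEC = 38.78 + 3.56q.
Set SMC = demand: 38.78 + 3.56q = 201.62 - 1.18q → q* = 34.3544.
The Pigouvian tax equals MEC at q*: 3.46 + 1.12×34.3544 = 41.9369.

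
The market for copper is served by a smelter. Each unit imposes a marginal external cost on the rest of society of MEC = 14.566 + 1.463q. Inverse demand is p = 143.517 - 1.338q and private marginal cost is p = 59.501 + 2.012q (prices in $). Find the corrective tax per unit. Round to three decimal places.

tax = $35.677 per unit

Social marginal cost = private MC + MEC = 74.067 + 3.475q.
Set SMC = demand: 74.067 + 3.475q = 143.517 - 1.338q → q* = 14.4297.
The Pigouvian tax equals MEC at q*: 14.566 + 1.463×14.4297 = 35.6767.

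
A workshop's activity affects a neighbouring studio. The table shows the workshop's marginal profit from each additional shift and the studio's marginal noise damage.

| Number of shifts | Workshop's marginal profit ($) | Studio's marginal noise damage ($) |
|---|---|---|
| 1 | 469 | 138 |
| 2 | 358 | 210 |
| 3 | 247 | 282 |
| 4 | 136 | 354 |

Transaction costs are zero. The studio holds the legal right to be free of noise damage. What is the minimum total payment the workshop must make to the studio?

Efficient level: marginal profit ≥ marginal noise damage through level 2, so k* = 2.
With the studio holding the right, the workshop must at least compensate total damage at k*: 138 + 210 = 348.

$348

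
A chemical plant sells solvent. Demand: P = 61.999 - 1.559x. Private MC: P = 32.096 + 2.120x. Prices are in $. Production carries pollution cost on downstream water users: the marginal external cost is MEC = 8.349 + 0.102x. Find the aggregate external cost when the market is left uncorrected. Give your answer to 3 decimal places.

Market equilibrium (private): 32.096 + 2.120x = 61.999 - 1.559x → x_m = 8.1280.
Total external cost = ∫₀^{x_m} (8.349 + 0.102x) dx = 8.349×8.1280 + ½×0.102×8.1280² = 71.2300.

$71.230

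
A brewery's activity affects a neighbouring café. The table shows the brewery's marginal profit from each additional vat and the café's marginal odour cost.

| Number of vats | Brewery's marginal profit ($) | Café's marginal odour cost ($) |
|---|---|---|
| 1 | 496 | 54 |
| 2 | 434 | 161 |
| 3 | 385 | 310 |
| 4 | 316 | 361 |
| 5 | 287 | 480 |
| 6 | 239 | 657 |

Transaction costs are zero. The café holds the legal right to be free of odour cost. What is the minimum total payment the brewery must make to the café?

$525

Efficient level: marginal profit ≥ marginal odour cost through level 3, so k* = 3.
With the café holding the right, the brewery must at least compensate total damage at k*: 54 + 161 + 310 = 525.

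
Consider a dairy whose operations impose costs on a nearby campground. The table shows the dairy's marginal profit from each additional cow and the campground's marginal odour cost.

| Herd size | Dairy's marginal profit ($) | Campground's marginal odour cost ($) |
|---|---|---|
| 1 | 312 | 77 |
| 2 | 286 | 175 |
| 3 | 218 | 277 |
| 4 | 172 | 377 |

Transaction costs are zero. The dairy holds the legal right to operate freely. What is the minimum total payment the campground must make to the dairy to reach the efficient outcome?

$390

Left alone the dairy would choose level 4 (marginal profit stays positive).
Efficient level: k* = 2 (marginal profit ≥ marginal odour cost through 2).
The campground must at least cover the dairy's forgone profit from cutting 4→2: 218 + 172 = 390.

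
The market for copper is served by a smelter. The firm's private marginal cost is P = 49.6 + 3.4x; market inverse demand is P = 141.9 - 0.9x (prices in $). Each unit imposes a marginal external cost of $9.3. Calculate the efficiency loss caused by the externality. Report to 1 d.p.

DWL = $10.1

Market equilibrium (private): 49.6 + 3.4x = 141.9 - 0.9x → x_m = 21.4651.
Social marginal cost = private MC + MEC = 58.9 + 3.4x.
Set SMC = demand: 58.9 + 3.4x = 141.9 - 0.9x → x* = 19.3023.
The welfare-loss triangle has base |x_m − x*| and height MEC(x_m) (the vertical gap between SMC and demand is zero at x* and MEC at x_m).
DWL = ½ × 2.1628 × 9.3000 = 10.0570.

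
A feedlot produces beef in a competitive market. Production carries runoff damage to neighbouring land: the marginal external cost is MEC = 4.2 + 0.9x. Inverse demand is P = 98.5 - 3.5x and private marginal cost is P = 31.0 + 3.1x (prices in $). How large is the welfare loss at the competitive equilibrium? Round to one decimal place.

Market equilibrium (private): 31.0 + 3.1x = 98.5 - 3.5x → x_m = 10.2273.
Social marginal cost = private MC + MEC = 35.2 + 4.0x.
Set SMC = demand: 35.2 + 4.0x = 98.5 - 3.5x → x* = 8.4400.
The welfare-loss triangle has base |x_m − x*| and height MEC(x_m) (the vertical gap between SMC and demand is zero at x* and MEC at x_m).
DWL = ½ × 1.7873 × 13.4045 = 11.9789.

DWL = $12.0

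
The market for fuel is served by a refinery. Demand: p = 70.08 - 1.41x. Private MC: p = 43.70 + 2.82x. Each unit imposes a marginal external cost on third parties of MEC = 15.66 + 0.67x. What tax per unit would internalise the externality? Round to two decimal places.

tax = 17.13 per unit

Social marginal cost = private MC + MEC = 59.36 + 3.49x.
Set SMC = demand: 59.36 + 3.49x = 70.08 - 1.41x → x* = 2.1878.
The Pigouvian tax equals MEC at x*: 15.66 + 0.67×2.1878 = 17.1258.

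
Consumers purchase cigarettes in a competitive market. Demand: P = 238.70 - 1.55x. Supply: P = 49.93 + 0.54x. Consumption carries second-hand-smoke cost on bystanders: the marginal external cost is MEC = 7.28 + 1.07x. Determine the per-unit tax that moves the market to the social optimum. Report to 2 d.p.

tax = 68.73 per unit

Social marginal benefit = demand − MEC = 231.42 - 2.62x.
Set SMB = MC: 231.42 - 2.62x = 49.93 + 0.54x → x* = 57.4335.
The Pigouvian tax equals MEC at x*: 7.28 + 1.07×57.4335 = 68.7338.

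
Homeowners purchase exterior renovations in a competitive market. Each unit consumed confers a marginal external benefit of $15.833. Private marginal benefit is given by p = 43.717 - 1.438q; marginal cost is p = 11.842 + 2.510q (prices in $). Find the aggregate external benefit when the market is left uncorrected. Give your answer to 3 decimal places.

Market equilibrium (private): 11.842 + 2.510q = 43.717 - 1.438q → q_m = 8.0737.
Total external benefit = MEB × q_m = 15.833 × 8.0737 = 127.8309.

$127.831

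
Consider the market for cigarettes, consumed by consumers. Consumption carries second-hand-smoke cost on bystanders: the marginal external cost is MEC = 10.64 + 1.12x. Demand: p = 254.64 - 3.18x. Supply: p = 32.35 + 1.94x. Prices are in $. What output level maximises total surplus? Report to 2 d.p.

x* = 33.92

Social marginal benefit = demand − MEC = 244.00 - 4.30x.
Set SMB = MC: 244.00 - 4.30x = 32.35 + 1.94x → x* = 33.9183.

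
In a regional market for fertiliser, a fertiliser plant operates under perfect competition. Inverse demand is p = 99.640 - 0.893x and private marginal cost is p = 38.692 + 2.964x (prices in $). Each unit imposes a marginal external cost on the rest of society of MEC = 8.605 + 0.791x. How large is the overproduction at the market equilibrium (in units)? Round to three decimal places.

4.541 units

Market equilibrium (private): 38.692 + 2.964x = 99.640 - 0.893x → x_m = 15.8019.
Social marginal cost = private MC + MEC = 47.297 + 3.755x.
Set SMC = demand: 47.297 + 3.755x = 99.640 - 0.893x → x* = 11.2614.
Gap = |15.8019 − 11.2614| = 4.5405.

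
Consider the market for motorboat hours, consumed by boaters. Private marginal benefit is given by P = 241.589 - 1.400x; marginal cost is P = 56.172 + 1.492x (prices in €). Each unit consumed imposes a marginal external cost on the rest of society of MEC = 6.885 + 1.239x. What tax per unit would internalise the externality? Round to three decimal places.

tax = €60.432 per unit

Social marginal benefit = demand − MEC = 234.704 - 2.639x.
Set SMB = MC: 234.704 - 2.639x = 56.172 + 1.492x → x* = 43.2176.
The Pigouvian tax equals MEC at x*: 6.885 + 1.239×43.2176 = 60.4316.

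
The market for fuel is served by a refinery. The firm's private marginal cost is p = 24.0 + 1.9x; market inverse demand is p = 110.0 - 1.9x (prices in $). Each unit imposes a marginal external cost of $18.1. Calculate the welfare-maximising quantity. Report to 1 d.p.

Social marginal cost = private MC + MEC = 42.1 + 1.9x.
Set SMC = demand: 42.1 + 1.9x = 110.0 - 1.9x → x* = 17.8684.

x* = 17.9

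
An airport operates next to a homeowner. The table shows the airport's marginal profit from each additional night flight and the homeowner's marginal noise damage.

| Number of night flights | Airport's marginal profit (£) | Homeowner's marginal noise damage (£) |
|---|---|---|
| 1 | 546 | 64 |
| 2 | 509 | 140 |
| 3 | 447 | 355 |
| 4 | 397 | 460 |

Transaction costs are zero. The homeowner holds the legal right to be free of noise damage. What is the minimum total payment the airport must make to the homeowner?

£559

Efficient level: marginal profit ≥ marginal noise damage through level 3, so k* = 3.
With the homeowner holding the right, the airport must at least compensate total damage at k*: 64 + 140 + 355 = 559.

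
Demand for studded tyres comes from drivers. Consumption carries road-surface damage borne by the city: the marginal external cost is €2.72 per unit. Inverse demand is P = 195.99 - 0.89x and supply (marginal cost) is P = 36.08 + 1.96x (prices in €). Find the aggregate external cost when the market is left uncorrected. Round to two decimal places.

€152.62

Market equilibrium (private): 36.08 + 1.96x = 195.99 - 0.89x → x_m = 56.1088.
Total external cost = MEC × x_m = 2.72 × 56.1088 = 152.6159.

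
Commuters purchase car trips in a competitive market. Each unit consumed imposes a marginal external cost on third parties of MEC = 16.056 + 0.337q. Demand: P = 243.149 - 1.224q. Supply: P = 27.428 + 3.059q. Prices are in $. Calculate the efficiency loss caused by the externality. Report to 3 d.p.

Market equilibrium (private): 27.428 + 3.059q = 243.149 - 1.224q → q_m = 50.3668.
Social marginal benefit = demand − MEC = 227.093 - 1.561q.
Set SMB = MC: 227.093 - 1.561q = 27.428 + 3.059q → q* = 43.2175.
Height of the DWL triangle at q_m is MC(q_m) − SMB(q_m) = MEC(q_m) = 33.0296.
DWL = ½ × 7.1493 × 33.0296 = 118.0693.

DWL = $118.069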